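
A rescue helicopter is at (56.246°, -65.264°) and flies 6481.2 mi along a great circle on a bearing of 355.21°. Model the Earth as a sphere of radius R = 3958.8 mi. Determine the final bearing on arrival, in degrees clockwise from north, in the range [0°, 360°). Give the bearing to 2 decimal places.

final bearing 183.07°

The arc subtends δ = 6481.2/3958.8 = 1.637163 rad at the centre.
Start latitude φ₁ = 0.981678 rad; initial bearing θ = 6.199584 rad.
Destination latitude: φ₂ = arcsin( sin φ₁ cos δ + cos φ₁ sin δ cos θ ) = arcsin(0.497330) = 29.824°.
Then Δλ = atan2(-0.046295, -0.479813) = -3.045405 rad, from sin θ sin δ cos φ₁ over cos δ − sin φ₁ sin φ₂.
λ₂ = -65.264° + -174.489° = -239.753°, normalized to (−180°, 180°] → 120.247°.
The forward bearing on arrival equals the back-azimuth from the destination plus 180°.
Back-azimuth from P₂ (29.82°, 120.25°) to P₁ (56.25°, -65.26°), with Δλ' = λ₁ − λ₂ = -185.51°: atan2( sin Δλ' cos φ₁ , cos φ₂ sin φ₁ − sin φ₂ cos φ₁ cos Δλ' ) = 3.07°.
Final bearing = (3.07° + 180°) mod 360° = 183.07°.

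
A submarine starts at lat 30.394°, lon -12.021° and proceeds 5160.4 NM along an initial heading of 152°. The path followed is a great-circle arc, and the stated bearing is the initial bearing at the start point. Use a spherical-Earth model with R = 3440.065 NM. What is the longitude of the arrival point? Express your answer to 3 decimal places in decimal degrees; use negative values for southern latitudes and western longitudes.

longitude 30.732°

Central angle δ = d/R = 1.500088 rad.
Start latitude φ₁ = 0.530475 rad; initial bearing θ = 2.652900 rad.
Destination latitude: φ₂ = arcsin( sin φ₁ cos δ + cos φ₁ sin δ cos θ ) = arcsin(-0.723953) = -46.382°.
Then Δλ = atan2(0.403939, 0.436929) = 0.746185 rad, from sin θ sin δ cos φ₁ over cos δ − sin φ₁ sin φ₂.
Hence λ₂ = -12.021° + 42.753° = 30.732°.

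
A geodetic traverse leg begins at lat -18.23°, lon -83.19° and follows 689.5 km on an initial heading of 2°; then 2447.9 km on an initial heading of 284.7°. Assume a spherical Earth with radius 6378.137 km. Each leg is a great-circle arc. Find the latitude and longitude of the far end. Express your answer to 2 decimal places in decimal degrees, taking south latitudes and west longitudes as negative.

Apply the spherical direct solution leg by leg, carrying full precision between legs.
Leg 1: from (-18.23°, -83.19°), δ = 689.5/6378.137 = 0.108104 rad, θ = 2° → φ = -12.04°, λ = -82.97°.
Leg 2: from (-12.04°, -82.97°), δ = 2447.9/6378.137 = 0.383795 rad, θ = 284.7° → φ = -5.77°, λ = -104.32°.

latitude -5.77°, longitude -104.32°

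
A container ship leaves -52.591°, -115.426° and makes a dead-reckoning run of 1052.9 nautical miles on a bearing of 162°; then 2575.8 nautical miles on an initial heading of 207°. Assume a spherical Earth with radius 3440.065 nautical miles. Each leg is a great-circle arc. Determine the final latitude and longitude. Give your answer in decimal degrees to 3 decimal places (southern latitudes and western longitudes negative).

Apply the spherical direct solution leg by leg, carrying full precision between legs.
Leg 1: from (-52.591°, -115.426°), δ = 1052.9/3440.065 = 0.306070 rad, θ = 162° → φ = -68.669°, λ = -100.595°.
Leg 2: from (-68.669°, -100.595°), δ = 2575.8/3440.065 = 0.748765 rad, θ = 207° → φ = -64.553°, λ = 125.397°.

latitude -64.553°, longitude 125.397°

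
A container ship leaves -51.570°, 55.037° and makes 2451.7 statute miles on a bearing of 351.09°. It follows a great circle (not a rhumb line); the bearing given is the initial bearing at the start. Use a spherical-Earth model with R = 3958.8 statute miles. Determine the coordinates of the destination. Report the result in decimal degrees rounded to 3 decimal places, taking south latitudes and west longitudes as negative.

Angular distance δ = d/R = 2451.7 / 3958.8 = 0.619304 rad.
With φ₁ = -51.570° = -0.900066 rad and θ = 351.09° = 6.127676 rad:
Destination latitude: φ₂ = arcsin( sin φ₁ cos δ + cos φ₁ sin δ cos θ ) = arcsin(-0.281442) = -16.346°.
Then Δλ = atan2(-0.055881, 0.593810) = -0.093829 rad, from sin θ sin δ cos φ₁ over cos δ − sin φ₁ sin φ₂.
λ₂ = 55.037° + -5.376° = 49.661°.

latitude -16.346°, longitude 49.661°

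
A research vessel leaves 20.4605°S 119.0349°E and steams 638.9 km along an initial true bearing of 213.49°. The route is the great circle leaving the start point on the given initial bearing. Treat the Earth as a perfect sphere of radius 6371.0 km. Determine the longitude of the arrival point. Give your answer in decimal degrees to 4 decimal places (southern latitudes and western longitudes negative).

The arc subtends δ = 638.9/6371 = 0.100283 rad at the centre.
With φ₁ = -20.4605° = -0.357103 rad and θ = 213.49° = 3.726103 rad:
sin φ₂ = sin φ₁ cos δ + cos φ₁ sin δ cos θ = (-0.349562)(0.994976) + (0.936913)(0.100115)(-0.833982) = -0.426032
φ₂ = asin(-0.426032) = -0.440102 rad = -25.2160°.
Then Δλ = atan2(-0.051757, 0.846052) = -0.061099 rad, from sin θ sin δ cos φ₁ over cos δ − sin φ₁ sin φ₂.
λ₂ = λ₁ + Δλ = 115.5342°.

longitude 115.5342°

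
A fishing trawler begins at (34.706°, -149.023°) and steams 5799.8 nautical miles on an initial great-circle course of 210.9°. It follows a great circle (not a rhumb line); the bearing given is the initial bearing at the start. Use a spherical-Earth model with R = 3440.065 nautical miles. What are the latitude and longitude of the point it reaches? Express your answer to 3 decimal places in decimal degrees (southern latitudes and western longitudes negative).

latitude -50.010°, longitude 158.435°

Angular distance δ = d/R = 5799.8 / 3440.065 = 1.685957 rad.
Converting: φ₁ = 0.605734 rad, θ = 3.680899 rad.
Applying the spherical law of cosines for sides, sin φ₂ = sin φ₁ cos δ + cos φ₁ sin δ cos θ = -0.766153, so φ₂ = -50.010°.
For the longitude increment, Δλ = atan2( sin θ sin δ cos φ₁, cos δ − sin φ₁ sin φ₂ ) = atan2(-0.419378, 0.321315) = -52.542°.
λ₂ = -149.023° + -52.542° = -201.565°, normalized to (−180°, 180°] → 158.435°.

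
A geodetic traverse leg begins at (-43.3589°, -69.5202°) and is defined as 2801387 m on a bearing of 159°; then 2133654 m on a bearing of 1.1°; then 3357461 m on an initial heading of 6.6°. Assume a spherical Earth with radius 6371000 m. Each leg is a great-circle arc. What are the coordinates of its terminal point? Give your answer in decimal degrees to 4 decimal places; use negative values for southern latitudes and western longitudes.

latitude -16.2890°, longitude -43.9320°

Apply the spherical direct solution leg by leg, carrying full precision between legs.
Leg 1: from (-43.3589°, -69.5202°), δ = 2801387/6371000 = 0.439709 rad, θ = 159° → φ = -65.5324°, λ = -47.9084°.
Leg 2: from (-65.5324°, -47.9084°), δ = 2133654/6371000 = 0.334901 rad, θ = 1.1° → φ = -46.3461°, λ = -47.3847°.
Leg 3: from (-46.3461°, -47.3847°), δ = 3357461/6371000 = 0.526991 rad, θ = 6.6° → φ = -16.2890°, λ = -43.9320°.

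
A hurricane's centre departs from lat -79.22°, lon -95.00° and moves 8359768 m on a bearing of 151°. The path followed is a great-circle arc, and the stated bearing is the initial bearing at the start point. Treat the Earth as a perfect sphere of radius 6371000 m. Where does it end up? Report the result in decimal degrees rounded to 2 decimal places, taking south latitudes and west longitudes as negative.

latitude -24.17°, longitude 54.09°

Central angle δ = d/R = 1.312159 rad.
Converting: φ₁ = -1.382650 rad, θ = 2.635447 rad.
Applying the spherical law of cosines for sides, sin φ₂ = sin φ₁ cos δ + cos φ₁ sin δ cos θ = -0.409396, so φ₂ = -24.17°.
Then Δλ = atan2(0.087662, -0.146408) = 2.602092 rad, from sin θ sin δ cos φ₁ over cos δ − sin φ₁ sin φ₂.
λ₂ = -95.00° + 149.09° = 54.09°.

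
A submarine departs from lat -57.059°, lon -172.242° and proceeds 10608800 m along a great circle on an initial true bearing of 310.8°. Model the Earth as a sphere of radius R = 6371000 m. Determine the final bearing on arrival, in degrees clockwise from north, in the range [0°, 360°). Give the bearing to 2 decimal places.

final bearing 332.83°

δ = 10608800/6371000 = 1.665170 rad (95.4072°).
Start latitude φ₁ = -0.995867 rad; initial bearing θ = 5.424483 rad.
sin φ₂ = sin φ₁ cos δ + cos φ₁ sin δ cos θ = (-0.839231)(-0.094234) + (0.543775)(0.995550)(0.653421) = 0.432817
φ₂ = asin(0.432817) = 0.447615 rad = 25.646°.
Δλ = atan2( sin θ sin δ cos φ₁ , cos δ − sin φ₁ sin φ₂ ) = atan2(-0.409803, 0.268999) = -0.989928 rad = -56.719°.
λ₂ = -172.242° + -56.719° = -228.961°, normalized to (−180°, 180°] → 131.039°.
The forward bearing on arrival equals the back-azimuth from the destination plus 180°.
Back-azimuth from P₂ (25.65°, 131.04°) to P₁ (-57.06°, -172.24°), with Δλ' = λ₁ − λ₂ = -303.28°: atan2( sin Δλ' cos φ₁ , cos φ₂ sin φ₁ − sin φ₂ cos φ₁ cos Δλ' ) = 152.83°.
Final bearing = (152.83° + 180°) mod 360° = 332.83°.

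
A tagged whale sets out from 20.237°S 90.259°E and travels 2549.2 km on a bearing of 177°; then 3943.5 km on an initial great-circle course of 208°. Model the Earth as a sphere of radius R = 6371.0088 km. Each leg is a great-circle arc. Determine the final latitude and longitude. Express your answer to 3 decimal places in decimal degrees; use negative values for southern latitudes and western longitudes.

latitude -68.538°, longitude 43.747°

Apply the spherical direct solution leg by leg, carrying full precision between legs.
Leg 1: from (-20.237°, 90.259°), δ = 2549.2/6371.0088 = 0.400125 rad, θ = 177° → φ = -43.123°, λ = 91.860°.
Leg 2: from (-43.123°, 91.860°), δ = 3943.5/6371.0088 = 0.618976 rad, θ = 208° → φ = -68.538°, λ = 43.747°.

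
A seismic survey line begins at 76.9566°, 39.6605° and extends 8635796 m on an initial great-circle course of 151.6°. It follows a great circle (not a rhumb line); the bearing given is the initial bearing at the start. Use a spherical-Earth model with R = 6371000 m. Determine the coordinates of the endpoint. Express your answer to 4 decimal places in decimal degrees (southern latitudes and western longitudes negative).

δ = 8635796/6371000 = 1.355485 rad (77.6636°).
Start latitude φ₁ = 1.343146 rad; initial bearing θ = 2.645919 rad.
Applying the spherical law of cosines for sides, sin φ₂ = sin φ₁ cos δ + cos φ₁ sin δ cos θ = 0.014196, so φ₂ = 0.8134°.
Δλ = atan2( sin θ sin δ cos φ₁ , cos δ − sin φ₁ sin φ₂ ) = atan2(0.104865, 0.199822) = 0.483283 rad = 27.6901°.
Hence λ₂ = 39.6605° + 27.6901° = 67.3506°.

latitude 0.8134°, longitude 67.3506°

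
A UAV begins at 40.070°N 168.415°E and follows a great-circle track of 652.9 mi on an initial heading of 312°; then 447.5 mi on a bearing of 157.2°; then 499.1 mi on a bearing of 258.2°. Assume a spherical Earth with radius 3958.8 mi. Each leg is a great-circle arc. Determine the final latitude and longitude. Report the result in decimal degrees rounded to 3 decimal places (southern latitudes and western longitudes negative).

latitude 38.126°, longitude 152.571°

Apply the spherical direct solution leg by leg, carrying full precision between legs.
Leg 1: from (40.070°, 168.415°), δ = 652.9/3958.8 = 0.164924 rad, θ = 312° → φ = 45.977°, λ = 158.304°.
Leg 2: from (45.977°, 158.304°), δ = 447.5/3958.8 = 0.113039 rad, θ = 157.2° → φ = 39.956°, λ = 161.573°.
Leg 3: from (39.956°, 161.573°), δ = 499.1/3958.8 = 0.126074 rad, θ = 258.2° → φ = 38.126°, λ = 152.571°.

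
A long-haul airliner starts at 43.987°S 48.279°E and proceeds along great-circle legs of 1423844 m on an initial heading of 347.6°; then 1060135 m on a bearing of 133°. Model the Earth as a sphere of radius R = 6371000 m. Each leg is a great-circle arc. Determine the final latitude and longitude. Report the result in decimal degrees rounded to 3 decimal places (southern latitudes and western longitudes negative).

Apply the spherical direct solution leg by leg, carrying full precision between legs.
Leg 1: from (-43.987°, 48.279°), δ = 1423844/6371000 = 0.223488 rad, θ = 347.6° → φ = -31.432°, λ = 45.082°.
Leg 2: from (-31.432°, 45.082°), δ = 1060135/6371000 = 0.166400 rad, θ = 133° → φ = -37.637°, λ = 53.881°.

latitude -37.637°, longitude 53.881°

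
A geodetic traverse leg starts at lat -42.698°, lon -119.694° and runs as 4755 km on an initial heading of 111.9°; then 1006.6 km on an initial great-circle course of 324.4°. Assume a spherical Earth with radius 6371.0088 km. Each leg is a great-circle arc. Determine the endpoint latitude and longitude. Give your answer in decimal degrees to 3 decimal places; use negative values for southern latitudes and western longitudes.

latitude -35.601°, longitude -66.443°

Apply the spherical direct solution leg by leg, carrying full precision between legs.
Leg 1: from (-42.698°, -119.694°), δ = 4755/6371.0088 = 0.746350 rad, θ = 111.9° → φ = -43.156°, λ = -59.975°.
Leg 2: from (-43.156°, -59.975°), δ = 1006.6/6371.0088 = 0.157997 rad, θ = 324.4° → φ = -35.601°, λ = -66.443°.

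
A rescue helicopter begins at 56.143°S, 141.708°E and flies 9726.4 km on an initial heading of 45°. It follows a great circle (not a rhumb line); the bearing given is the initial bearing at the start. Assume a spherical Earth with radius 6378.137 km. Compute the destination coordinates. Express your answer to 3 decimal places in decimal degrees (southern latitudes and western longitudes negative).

The arc subtends δ = 9726.4/6378.137 = 1.524959 rad at the centre.
Converting: φ₁ = -0.979880 rad, θ = 0.785398 rad.
sin φ₂ = sin φ₁ cos δ + cos φ₁ sin δ cos θ = (-0.830431)(0.045821) + (0.557122)(0.998950)(0.707107) = 0.355480
φ₂ = asin(0.355480) = 0.363427 rad = 20.823°.
Then Δλ = atan2(0.393531, 0.341022) = 0.856761 rad, from sin θ sin δ cos φ₁ over cos δ − sin φ₁ sin φ₂.
λ₂ = 141.708° + 49.089° = 190.797°, normalized to (−180°, 180°] → -169.203°.

latitude 20.823°, longitude -169.203°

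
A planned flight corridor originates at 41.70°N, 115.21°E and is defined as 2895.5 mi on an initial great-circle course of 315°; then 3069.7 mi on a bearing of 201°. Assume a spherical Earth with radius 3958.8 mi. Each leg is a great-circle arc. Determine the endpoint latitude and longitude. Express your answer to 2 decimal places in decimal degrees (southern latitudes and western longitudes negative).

latitude 14.99°, longitude 37.24°

Apply the spherical direct solution leg by leg, carrying full precision between legs.
Leg 1: from (41.70°, 115.21°), δ = 2895.5/3958.8 = 0.731409 rad, θ = 315° → φ = 57.96°, λ = 52.29°.
Leg 2: from (57.96°, 52.29°), δ = 3069.7/3958.8 = 0.775412 rad, θ = 201° → φ = 14.99°, λ = 37.24°.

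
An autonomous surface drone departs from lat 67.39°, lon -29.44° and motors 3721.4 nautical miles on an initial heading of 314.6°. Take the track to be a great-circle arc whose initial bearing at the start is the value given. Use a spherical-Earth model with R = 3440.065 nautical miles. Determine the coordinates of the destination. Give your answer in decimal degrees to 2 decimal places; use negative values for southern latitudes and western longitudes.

The arc subtends δ = 3721.4/3440.065 = 1.081782 rad at the centre.
With φ₁ = 67.39° = 1.176177 rad and θ = 314.6° = 5.490806 rad:
Applying the spherical law of cosines for sides, sin φ₂ = sin φ₁ cos δ + cos φ₁ sin δ cos θ = 0.671961, so φ₂ = 42.22°.
For the longitude increment, Δλ = atan2( sin θ sin δ cos φ₁, cos δ − sin φ₁ sin φ₂ ) = atan2(-0.241659, -0.150560) = -121.92°.
λ₂ = -29.44° + -121.92° = -151.36°.

latitude 42.22°, longitude -151.36°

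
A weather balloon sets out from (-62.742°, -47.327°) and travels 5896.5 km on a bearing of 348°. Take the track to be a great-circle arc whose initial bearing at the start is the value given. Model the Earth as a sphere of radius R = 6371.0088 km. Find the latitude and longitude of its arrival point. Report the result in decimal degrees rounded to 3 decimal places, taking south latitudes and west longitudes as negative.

latitude -10.179°, longitude -57.043°

δ = 5896.5/6371.0088 = 0.925521 rad (53.0284°).
Start latitude φ₁ = -1.095054 rad; initial bearing θ = 6.073746 rad.
sin φ₂ = sin φ₁ cos δ + cos φ₁ sin δ cos θ = (-0.888953)(0.601419) + (0.457998)(0.798934)(0.978148) = -0.176719
φ₂ = asin(-0.176719) = -0.177652 rad = -10.179°.
For the longitude increment, Δλ = atan2( sin θ sin δ cos φ₁, cos δ − sin φ₁ sin φ₂ ) = atan2(-0.076077, 0.444324) = -9.716°.
λ₂ = λ₁ + Δλ = -57.043°.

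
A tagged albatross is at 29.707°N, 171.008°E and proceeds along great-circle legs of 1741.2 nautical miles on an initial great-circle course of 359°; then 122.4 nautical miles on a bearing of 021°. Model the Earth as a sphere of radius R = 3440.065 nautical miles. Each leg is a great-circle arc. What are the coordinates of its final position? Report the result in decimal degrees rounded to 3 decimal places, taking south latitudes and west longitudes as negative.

latitude 60.595°, longitude 171.563°

Apply the spherical direct solution leg by leg, carrying full precision between legs.
Leg 1: from (29.707°, 171.008°), δ = 1741.2/3440.065 = 0.506153 rad, θ = 359° → φ = 58.700°, λ = 170.075°.
Leg 2: from (58.700°, 170.075°), δ = 122.4/3440.065 = 0.035581 rad, θ = 21° → φ = 60.595°, λ = 171.563°.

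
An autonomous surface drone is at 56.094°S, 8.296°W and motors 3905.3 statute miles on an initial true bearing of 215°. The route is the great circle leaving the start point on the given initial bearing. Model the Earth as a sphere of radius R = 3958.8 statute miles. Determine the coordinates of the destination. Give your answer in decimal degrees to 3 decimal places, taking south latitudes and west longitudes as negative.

latitude -57.031°, longitude -126.758°

Angular distance δ = d/R = 3905.3 / 3958.8 = 0.986486 rad.
Converting: φ₁ = -0.979025 rad, θ = 3.752458 rad.
Destination latitude: φ₂ = arcsin( sin φ₁ cos δ + cos φ₁ sin δ cos θ ) = arcsin(-0.838961) = -57.031°.
For the longitude increment, Δλ = atan2( sin θ sin δ cos φ₁, cos δ − sin φ₁ sin φ₂ ) = atan2(-0.266876, -0.144674) = -118.462°.
Hence λ₂ = -8.296° + -118.462° = -126.758°.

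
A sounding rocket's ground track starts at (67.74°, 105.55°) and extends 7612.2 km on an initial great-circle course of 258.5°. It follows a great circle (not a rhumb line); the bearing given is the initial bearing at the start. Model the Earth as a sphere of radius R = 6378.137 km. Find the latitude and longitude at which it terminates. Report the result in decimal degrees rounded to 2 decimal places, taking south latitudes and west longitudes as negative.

Angular distance δ = d/R = 7612.2 / 6378.137 = 1.193483 rad.
Start latitude φ₁ = 1.182286 rad; initial bearing θ = 4.511676 rad.
Applying the spherical law of cosines for sides, sin φ₂ = sin φ₁ cos δ + cos φ₁ sin δ cos θ = 0.270757, so φ₂ = 15.71°.
Then Δλ = atan2(-0.345094, 0.117845) = -1.241725 rad, from sin θ sin δ cos φ₁ over cos δ − sin φ₁ sin φ₂.
λ₂ = 105.55° + -71.15° = 34.40°.

latitude 15.71°, longitude 34.40°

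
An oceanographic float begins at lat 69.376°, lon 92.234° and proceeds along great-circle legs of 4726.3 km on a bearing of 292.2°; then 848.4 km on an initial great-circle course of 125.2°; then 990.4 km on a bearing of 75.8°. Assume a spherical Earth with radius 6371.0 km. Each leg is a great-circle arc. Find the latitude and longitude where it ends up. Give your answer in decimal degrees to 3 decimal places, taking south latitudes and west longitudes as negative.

Apply the spherical direct solution leg by leg, carrying full precision between legs.
Leg 1: from (69.376°, 92.234°), δ = 4726.3/6371 = 0.741846 rad, θ = 292.2° → φ = 51.251°, λ = 4.134°.
Leg 2: from (51.251°, 4.134°), δ = 848.4/6371 = 0.133166 rad, θ = 125.2° → φ = 46.476°, λ = 13.198°.
Leg 3: from (46.476°, 13.198°), δ = 990.4/6371 = 0.155454 rad, θ = 75.8° → φ = 47.945°, λ = 26.147°.

latitude 47.945°, longitude 26.147°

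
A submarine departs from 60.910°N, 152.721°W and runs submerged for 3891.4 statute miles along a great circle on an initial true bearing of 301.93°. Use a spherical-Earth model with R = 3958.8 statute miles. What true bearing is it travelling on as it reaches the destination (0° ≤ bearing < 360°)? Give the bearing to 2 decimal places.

The arc subtends δ = 3891.4/3958.8 = 0.982975 rad at the centre.
Converting: φ₁ = 1.063080 rad, θ = 5.269673 rad.
Destination latitude: φ₂ = arcsin( sin φ₁ cos δ + cos φ₁ sin δ cos θ ) = arcsin(0.698571) = 44.312°.
Then Δλ = atan2(-0.343363, -0.055902) = -1.732187 rad, from sin θ sin δ cos φ₁ over cos δ − sin φ₁ sin φ₂.
λ₂ = -152.721° + -99.247° = -251.968°, normalized to (−180°, 180°] → 108.032°.
The forward bearing on arrival equals the back-azimuth from the destination plus 180°.
Back-azimuth from P₂ (44.31°, 108.03°) to P₁ (60.91°, -152.72°), with Δλ' = λ₁ − λ₂ = -260.75°: atan2( sin Δλ' cos φ₁ , cos φ₂ sin φ₁ − sin φ₂ cos φ₁ cos Δλ' ) = 35.22°.
Final bearing = (35.22° + 180°) mod 360° = 215.22°.

final bearing 215.22°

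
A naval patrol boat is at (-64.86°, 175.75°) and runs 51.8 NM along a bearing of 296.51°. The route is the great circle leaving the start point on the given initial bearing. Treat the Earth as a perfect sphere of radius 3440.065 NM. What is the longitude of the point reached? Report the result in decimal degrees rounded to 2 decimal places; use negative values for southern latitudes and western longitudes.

Central angle δ = d/R = 0.015058 rad.
Start latitude φ₁ = -1.132021 rad; initial bearing θ = 5.175076 rad.
Applying the spherical law of cosines for sides, sin φ₂ = sin φ₁ cos δ + cos φ₁ sin δ cos θ = -0.902315, so φ₂ = -64.46°.
For the longitude increment, Δλ = atan2( sin θ sin δ cos φ₁, cos δ − sin φ₁ sin φ₂ ) = atan2(-0.005724, 0.183046) = -1.79°.
λ₂ = 175.75° + -1.79° = 173.96°.

longitude 173.96°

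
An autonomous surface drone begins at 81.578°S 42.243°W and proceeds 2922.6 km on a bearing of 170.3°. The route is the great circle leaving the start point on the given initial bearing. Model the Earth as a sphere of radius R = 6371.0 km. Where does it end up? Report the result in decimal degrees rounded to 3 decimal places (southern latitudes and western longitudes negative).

latitude -71.966°, longitude 123.811°

δ = 2922.6/6371 = 0.458735 rad (26.2836°).
Start latitude φ₁ = -1.423805 rad; initial bearing θ = 2.972296 rad.
Applying the spherical law of cosines for sides, sin φ₂ = sin φ₁ cos δ + cos φ₁ sin δ cos θ = -0.950873, so φ₂ = -71.966°.
For the longitude increment, Δλ = atan2( sin θ sin δ cos φ₁, cos δ − sin φ₁ sin φ₂ ) = atan2(0.010928, -0.044006) = 166.054°.
λ₂ = -42.243° + 166.054° = 123.811°.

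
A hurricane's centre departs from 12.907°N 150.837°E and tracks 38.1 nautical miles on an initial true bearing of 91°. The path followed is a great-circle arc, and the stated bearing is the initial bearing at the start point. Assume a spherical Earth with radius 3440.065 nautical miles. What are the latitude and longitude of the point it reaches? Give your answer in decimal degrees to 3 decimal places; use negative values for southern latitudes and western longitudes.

The arc subtends δ = 38.1/3440.065 = 0.011075 rad at the centre.
With φ₁ = 12.907° = 0.225270 rad and θ = 91° = 1.588250 rad:
Destination latitude: φ₂ = arcsin( sin φ₁ cos δ + cos φ₁ sin δ cos θ ) = arcsin(0.223167) = 12.895°.
For the longitude increment, Δλ = atan2( sin θ sin δ cos φ₁, cos δ − sin φ₁ sin φ₂ ) = atan2(0.010794, 0.950090) = 0.651°.
Hence λ₂ = 150.837° + 0.651° = 151.488°.

latitude 12.895°, longitude 151.488°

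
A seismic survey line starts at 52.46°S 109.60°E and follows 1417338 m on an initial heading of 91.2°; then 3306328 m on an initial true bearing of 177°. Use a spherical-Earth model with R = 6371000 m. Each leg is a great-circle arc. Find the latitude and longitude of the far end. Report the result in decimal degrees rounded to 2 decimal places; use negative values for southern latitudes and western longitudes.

Apply the spherical direct solution leg by leg, carrying full precision between legs.
Leg 1: from (-52.46°, 109.60°), δ = 1417338/6371000 = 0.222467 rad, θ = 91.2° → φ = -50.91°, λ = 130.08°.
Leg 2: from (-50.91°, 130.08°), δ = 3306328/6371000 = 0.518965 rad, θ = 177° → φ = -80.50°, λ = 139.13°.

latitude -80.50°, longitude 139.13°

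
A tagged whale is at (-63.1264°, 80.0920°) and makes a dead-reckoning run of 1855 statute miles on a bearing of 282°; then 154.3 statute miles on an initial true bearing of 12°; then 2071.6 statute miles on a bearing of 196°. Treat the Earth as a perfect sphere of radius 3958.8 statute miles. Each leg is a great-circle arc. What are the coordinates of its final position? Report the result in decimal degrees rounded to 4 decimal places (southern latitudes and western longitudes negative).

latitude -73.7058°, longitude 9.1587°

Apply the spherical direct solution leg by leg, carrying full precision between legs.
Leg 1: from (-63.1264°, 80.0920°), δ = 1855/3958.8 = 0.468576 rad, θ = 282° → φ = -48.8871°, λ = 37.8848°.
Leg 2: from (-48.8871°, 37.8848°), δ = 154.3/3958.8 = 0.038976 rad, θ = 12° → φ = -46.7006°, λ = 38.5617°.
Leg 3: from (-46.7006°, 38.5617°), δ = 2071.6/3958.8 = 0.523290 rad, θ = 196° → φ = -73.7058°, λ = 9.1587°.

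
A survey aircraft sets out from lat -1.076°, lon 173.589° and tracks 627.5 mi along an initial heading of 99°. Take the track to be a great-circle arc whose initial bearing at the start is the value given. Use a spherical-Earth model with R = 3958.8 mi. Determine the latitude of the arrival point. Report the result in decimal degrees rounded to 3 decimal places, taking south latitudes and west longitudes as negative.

latitude -2.478°

Central angle δ = d/R = 0.158508 rad.
Start latitude φ₁ = -0.018780 rad; initial bearing θ = 1.727876 rad.
Destination latitude: φ₂ = arcsin( sin φ₁ cos δ + cos φ₁ sin δ cos θ ) = arcsin(-0.043231) = -2.478°.
Then Δλ = atan2(0.155874, 0.986652) = 0.156688 rad, from sin θ sin δ cos φ₁ over cos δ − sin φ₁ sin φ₂.
λ₂ = 173.589° + 8.978° = 182.567°, normalized to (−180°, 180°] → -177.433°.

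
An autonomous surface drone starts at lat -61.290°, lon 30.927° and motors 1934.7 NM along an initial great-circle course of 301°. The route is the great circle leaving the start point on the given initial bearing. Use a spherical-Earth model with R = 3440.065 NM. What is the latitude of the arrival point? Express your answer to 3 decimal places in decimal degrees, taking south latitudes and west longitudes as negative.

Angular distance δ = d/R = 1934.7 / 3440.065 = 0.562402 rad.
Start latitude φ₁ = -1.069712 rad; initial bearing θ = 5.253441 rad.
Destination latitude: φ₂ = arcsin( sin φ₁ cos δ + cos φ₁ sin δ cos θ ) = arcsin(-0.610049) = -37.593°.
For the longitude increment, Δλ = atan2( sin θ sin δ cos φ₁, cos δ − sin φ₁ sin φ₂ ) = atan2(-0.219560, 0.310926) = -35.228°.
λ₂ = 30.927° + -35.228° = -4.301°.

latitude -37.593°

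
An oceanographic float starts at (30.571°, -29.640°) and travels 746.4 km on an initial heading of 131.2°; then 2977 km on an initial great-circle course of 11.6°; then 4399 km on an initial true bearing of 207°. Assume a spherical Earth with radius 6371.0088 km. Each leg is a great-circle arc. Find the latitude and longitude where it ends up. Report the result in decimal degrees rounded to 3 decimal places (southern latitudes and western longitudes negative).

latitude 14.984°, longitude -32.975°

Apply the spherical direct solution leg by leg, carrying full precision between legs.
Leg 1: from (30.571°, -29.640°), δ = 746.4/6371.0088 = 0.117156 rad, θ = 131.2° → φ = 26.029°, λ = -24.023°.
Leg 2: from (26.029°, -24.023°), δ = 2977/6371.0088 = 0.467273 rad, θ = 11.6° → φ = 52.025°, λ = -15.558°.
Leg 3: from (52.025°, -15.558°), δ = 4399/6371.0088 = 0.690471 rad, θ = 207° → φ = 14.984°, λ = -32.975°.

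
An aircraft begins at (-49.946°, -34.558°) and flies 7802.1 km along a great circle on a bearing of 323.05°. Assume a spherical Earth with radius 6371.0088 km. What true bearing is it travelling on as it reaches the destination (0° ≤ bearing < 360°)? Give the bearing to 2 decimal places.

final bearing 336.61°

Central angle δ = d/R = 1.224626 rad.
With φ₁ = -49.946° = -0.871722 rad and θ = 323.05° = 5.638286 rad:
Applying the spherical law of cosines for sides, sin φ₂ = sin φ₁ cos δ + cos φ₁ sin δ cos θ = 0.224048, so φ₂ = 12.947°.
Then Δλ = atan2(-0.363878, 0.510793) = -0.618985 rad, from sin θ sin δ cos φ₁ over cos δ − sin φ₁ sin φ₂.
Hence λ₂ = -34.558° + -35.465° = -70.023°.
The forward bearing on arrival equals the back-azimuth from the destination plus 180°.
Back-azimuth from P₂ (12.95°, -70.02°) to P₁ (-49.95°, -34.56°), with Δλ' = λ₁ − λ₂ = 35.47°: atan2( sin Δλ' cos φ₁ , cos φ₂ sin φ₁ − sin φ₂ cos φ₁ cos Δλ' ) = 156.61°.
Final bearing = (156.61° + 180°) mod 360° = 336.61°.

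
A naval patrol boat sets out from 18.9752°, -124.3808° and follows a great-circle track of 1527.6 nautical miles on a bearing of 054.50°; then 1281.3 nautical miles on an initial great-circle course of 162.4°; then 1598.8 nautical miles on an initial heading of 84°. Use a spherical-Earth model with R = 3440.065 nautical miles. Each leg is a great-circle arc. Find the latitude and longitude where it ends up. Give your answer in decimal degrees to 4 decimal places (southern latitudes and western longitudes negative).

latitude 12.9318°, longitude -66.3678°

Apply the spherical direct solution leg by leg, carrying full precision between legs.
Leg 1: from (18.9752°, -124.3808°), δ = 1527.6/3440.065 = 0.444061 rad, θ = 54.5° → φ = 31.9745°, λ = -100.0310°.
Leg 2: from (31.9745°, -100.0310°), δ = 1281.3/3440.065 = 0.372464 rad, θ = 162.4° → φ = 11.4775°, λ = -93.5842°.
Leg 3: from (11.4775°, -93.5842°), δ = 1598.8/3440.065 = 0.464759 rad, θ = 84° → φ = 12.9318°, λ = -66.3678°.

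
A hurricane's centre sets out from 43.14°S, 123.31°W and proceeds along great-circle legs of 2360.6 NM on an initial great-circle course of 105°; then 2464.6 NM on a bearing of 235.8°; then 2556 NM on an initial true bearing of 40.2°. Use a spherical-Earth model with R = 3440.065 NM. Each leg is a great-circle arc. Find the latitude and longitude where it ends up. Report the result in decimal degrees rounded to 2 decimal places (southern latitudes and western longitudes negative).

Apply the spherical direct solution leg by leg, carrying full precision between legs.
Leg 1: from (-43.14°, -123.31°), δ = 2360.6/3440.065 = 0.686208 rad, θ = 105° → φ = -40.44°, λ = -69.78°.
Leg 2: from (-40.44°, -69.78°), δ = 2464.6/3440.065 = 0.716440 rad, θ = 235.8° → φ = -50.36°, λ = -128.15°.
Leg 3: from (-50.36°, -128.15°), δ = 2556/3440.065 = 0.743009 rad, θ = 40.2° → φ = -13.74°, λ = -101.44°.

latitude -13.74°, longitude -101.44°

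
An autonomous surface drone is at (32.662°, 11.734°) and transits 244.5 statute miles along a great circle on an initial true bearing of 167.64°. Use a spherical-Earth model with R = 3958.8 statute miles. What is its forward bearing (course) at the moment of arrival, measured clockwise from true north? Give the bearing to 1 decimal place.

δ = 244.5/3958.8 = 0.061761 rad (3.5387°).
With φ₁ = 32.662° = 0.570059 rad and θ = 167.64° = 2.925870 rad:
Applying the spherical law of cosines for sides, sin φ₂ = sin φ₁ cos δ + cos φ₁ sin δ cos θ = 0.487896, so φ₂ = 29.202°.
Δλ = atan2( sin θ sin δ cos φ₁ , cos δ − sin φ₁ sin φ₂ ) = atan2(0.011123, 0.734785) = 0.015136 rad = 0.867°.
λ₂ = 11.734° + 0.867° = 12.601°.
The forward bearing on arrival equals the back-azimuth from the destination plus 180°.
Back-azimuth from P₂ (29.2°, 12.6°) to P₁ (32.7°, 11.7°), with Δλ' = λ₁ − λ₂ = -0.9°: atan2( sin Δλ' cos φ₁ , cos φ₂ sin φ₁ − sin φ₂ cos φ₁ cos Δλ' ) = 348.1°.
Final bearing = (348.1° + 180°) mod 360° = 168.1°.

final bearing 168.1°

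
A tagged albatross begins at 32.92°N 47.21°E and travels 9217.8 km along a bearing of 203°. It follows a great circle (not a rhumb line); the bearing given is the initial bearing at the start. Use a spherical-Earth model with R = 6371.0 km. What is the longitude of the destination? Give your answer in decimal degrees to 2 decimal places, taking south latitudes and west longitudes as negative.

longitude 14.35°

δ = 9217.8/6371 = 1.446837 rad (82.8977°).
With φ₁ = 32.92° = 0.574562 rad and θ = 203° = 3.543018 rad:
Applying the spherical law of cosines for sides, sin φ₂ = sin φ₁ cos δ + cos φ₁ sin δ cos θ = -0.699575, so φ₂ = -44.39°.
Then Δλ = atan2(-0.325475, 0.503838) = -0.573552 rad, from sin θ sin δ cos φ₁ over cos δ − sin φ₁ sin φ₂.
Hence λ₂ = 47.21° + -32.86° = 14.35°.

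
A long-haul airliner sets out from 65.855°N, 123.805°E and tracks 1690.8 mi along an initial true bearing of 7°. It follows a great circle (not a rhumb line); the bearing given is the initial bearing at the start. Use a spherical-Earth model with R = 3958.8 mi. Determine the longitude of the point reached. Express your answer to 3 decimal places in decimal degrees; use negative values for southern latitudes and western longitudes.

The arc subtends δ = 1690.8/3958.8 = 0.427099 rad at the centre.
With φ₁ = 65.855° = 1.149387 rad and θ = 7° = 0.122173 rad:
sin φ₂ = sin φ₁ cos δ + cos φ₁ sin δ cos θ = (0.912513)(0.910171) + (0.409047)(0.414232)(0.992546) = 0.998721
φ₂ = asin(0.998721) = 1.520211 rad = 87.102°.
Then Δλ = atan2(0.020650, -0.001175) = 1.627623 rad, from sin θ sin δ cos φ₁ over cos δ − sin φ₁ sin φ₂.
λ₂ = 123.805° + 93.256° = 217.061°, normalized to (−180°, 180°] → -142.939°.

longitude -142.939°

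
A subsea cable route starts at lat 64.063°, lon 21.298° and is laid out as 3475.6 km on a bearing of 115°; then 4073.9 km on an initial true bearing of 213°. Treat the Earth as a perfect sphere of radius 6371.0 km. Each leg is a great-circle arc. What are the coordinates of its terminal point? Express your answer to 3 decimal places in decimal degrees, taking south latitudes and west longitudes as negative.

Apply the spherical direct solution leg by leg, carrying full precision between legs.
Leg 1: from (64.063°, 21.298°), δ = 3475.6/6371 = 0.545534 rad, θ = 115° → φ = 42.286°, λ = 60.767°.
Leg 2: from (42.286°, 60.767°), δ = 4073.9/6371 = 0.639444 rad, θ = 213° → φ = 9.768°, λ = 41.511°.

latitude 9.768°, longitude 41.511°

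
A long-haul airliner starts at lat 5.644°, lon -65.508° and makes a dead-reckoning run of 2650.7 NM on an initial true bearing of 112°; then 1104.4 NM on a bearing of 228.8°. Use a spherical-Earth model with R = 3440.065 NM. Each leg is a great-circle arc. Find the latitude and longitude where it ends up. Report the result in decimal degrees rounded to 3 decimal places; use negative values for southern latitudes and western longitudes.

Apply the spherical direct solution leg by leg, carrying full precision between legs.
Leg 1: from (5.644°, -65.508°), δ = 2650.7/3440.065 = 0.770538 rad, θ = 112° → φ = -10.900°, λ = -24.386°.
Leg 2: from (-10.900°, -24.386°), δ = 1104.4/3440.065 = 0.321040 rad, θ = 228.8° → φ = -22.553°, λ = -39.283°.

latitude -22.553°, longitude -39.283°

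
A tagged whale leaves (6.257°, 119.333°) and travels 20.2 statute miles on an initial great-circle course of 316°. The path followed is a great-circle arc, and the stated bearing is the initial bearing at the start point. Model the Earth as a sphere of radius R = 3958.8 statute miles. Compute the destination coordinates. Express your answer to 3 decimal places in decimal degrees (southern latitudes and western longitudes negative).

latitude 6.467°, longitude 119.129°

δ = 20.2/3958.8 = 0.005103 rad (0.2924°).
Converting: φ₁ = 0.109205 rad, θ = 5.515240 rad.
Applying the spherical law of cosines for sides, sin φ₂ = sin φ₁ cos δ + cos φ₁ sin δ cos θ = 0.112635, so φ₂ = 6.467°.
Then Δλ = atan2(-0.003523, 0.987711) = -0.003567 rad, from sin θ sin δ cos φ₁ over cos δ − sin φ₁ sin φ₂.
λ₂ = λ₁ + Δλ = 119.129°.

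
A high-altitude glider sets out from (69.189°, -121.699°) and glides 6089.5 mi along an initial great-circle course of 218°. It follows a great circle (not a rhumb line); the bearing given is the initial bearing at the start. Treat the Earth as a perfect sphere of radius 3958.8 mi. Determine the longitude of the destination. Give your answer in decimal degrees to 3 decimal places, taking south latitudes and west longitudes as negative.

longitude -161.149°

δ = 6089.5/3958.8 = 1.538219 rad (88.1334°).
With φ₁ = 69.189° = 1.207576 rad and θ = 218° = 3.804818 rad:
Destination latitude: φ₂ = arcsin( sin φ₁ cos δ + cos φ₁ sin δ cos θ ) = arcsin(-0.249374) = -14.440°.
Δλ = atan2( sin θ sin δ cos φ₁ , cos δ − sin φ₁ sin φ₂ ) = atan2(-0.218620, 0.265676) = -0.688538 rad = -39.450°.
Hence λ₂ = -121.699° + -39.450° = -161.149°.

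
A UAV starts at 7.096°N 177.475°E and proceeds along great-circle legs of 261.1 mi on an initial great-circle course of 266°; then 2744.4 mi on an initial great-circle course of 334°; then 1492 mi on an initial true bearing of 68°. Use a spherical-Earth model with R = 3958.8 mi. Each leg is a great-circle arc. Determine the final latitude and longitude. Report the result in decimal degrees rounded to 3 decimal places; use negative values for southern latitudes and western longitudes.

Apply the spherical direct solution leg by leg, carrying full precision between legs.
Leg 1: from (7.096°, 177.475°), δ = 261.1/3958.8 = 0.065954 rad, θ = 266° → φ = 6.817°, λ = 173.678°.
Leg 2: from (6.817°, 173.678°), δ = 2744.4/3958.8 = 0.693240 rad, θ = 334° → φ = 41.422°, λ = 151.742°.
Leg 3: from (41.422°, 151.742°), δ = 1492/3958.8 = 0.376882 rad, θ = 68° → φ = 45.935°, λ = -178.876°.

latitude 45.935°, longitude -178.876°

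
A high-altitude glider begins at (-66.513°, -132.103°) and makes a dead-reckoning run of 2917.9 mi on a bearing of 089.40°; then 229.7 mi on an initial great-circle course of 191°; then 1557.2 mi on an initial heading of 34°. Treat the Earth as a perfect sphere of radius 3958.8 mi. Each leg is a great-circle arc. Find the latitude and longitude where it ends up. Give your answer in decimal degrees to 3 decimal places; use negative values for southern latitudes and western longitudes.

Apply the spherical direct solution leg by leg, carrying full precision between legs.
Leg 1: from (-66.513°, -132.103°), δ = 2917.9/3958.8 = 0.737067 rad, θ = 89.4° → φ = -42.555°, λ = -66.268°.
Leg 2: from (-42.555°, -66.268°), δ = 229.7/3958.8 = 0.058023 rad, θ = 191° → φ = -45.815°, λ = -67.178°.
Leg 3: from (-45.815°, -67.178°), δ = 1557.2/3958.8 = 0.393352 rad, θ = 34° → φ = -26.158°, λ = -53.363°.

latitude -26.158°, longitude -53.363°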